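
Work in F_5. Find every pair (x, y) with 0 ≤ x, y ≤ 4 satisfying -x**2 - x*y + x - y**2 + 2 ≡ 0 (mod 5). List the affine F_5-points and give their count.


Affine F_5-points: {(1, 1), (1, 3), (2, 0), (2, 3), (4, 0), (4, 1)}; count = 6.

For each of the 25 pairs (x, y) ∈ F_5², evaluate f(x, y) mod 5. Record the zeros.
  x = 0: [0↦2, 1↦1, 2↦3, 3↦3, 4↦1]  zeros at y ∈ ∅
  x = 1: [0↦2, 1↦0, 2↦1, 3↦0, 4↦2]  zeros at y ∈ {1, 3}
  x = 2: [0↦0, 1↦2, 2↦2, 3↦0, 4↦1]  zeros at y ∈ {0, 3}
  x = 3: [0↦1, 1↦2, 2↦1, 3↦3, 4↦3]  zeros at y ∈ ∅
  x = 4: [0↦0, 1↦0, 2↦3, 3↦4, 4↦3]  zeros at y ∈ {0, 1}
Collecting zeros: affine points = {(1, 1), (1, 3), (2, 0), (2, 3), (4, 0), (4, 1)}.
Total count |C(F_5)_aff| = 6.


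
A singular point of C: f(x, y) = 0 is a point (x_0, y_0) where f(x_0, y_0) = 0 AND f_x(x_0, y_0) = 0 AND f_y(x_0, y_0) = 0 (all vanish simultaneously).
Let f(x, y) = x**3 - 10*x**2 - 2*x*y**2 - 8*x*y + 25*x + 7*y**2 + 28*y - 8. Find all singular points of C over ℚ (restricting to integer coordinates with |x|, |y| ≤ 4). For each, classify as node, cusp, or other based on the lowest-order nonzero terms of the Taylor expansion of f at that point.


Singular points: {(3, -2)}; classification: node.

Compute partial derivatives:
  f_x = 3*x**2 - 20*x - 2*y**2 - 8*y + 25.
  f_y = -4*x*y - 8*x + 14*y + 28.
Scan x_0 ∈ {−4, ..., 4}. For each x_0, f_y(x_0, y) is a polynomial in y; find its integer roots y ∈ {−4, ..., 4}, then test f_x and f at those candidates.
  x = -4: f_y(-4, y) = 30*y + 60; vanishes at y ∈ {-2}. (-4, -2): f_x = 161 ≠ 0.
  x = -3: f_y(-3, y) = 26*y + 52; vanishes at y ∈ {-2}. (-3, -2): f_x = 120 ≠ 0.
  x = -2: f_y(-2, y) = 22*y + 44; vanishes at y ∈ {-2}. (-2, -2): f_x = 85 ≠ 0.
  x = -1: f_y(-1, y) = 18*y + 36; vanishes at y ∈ {-2}. (-1, -2): f_x = 56 ≠ 0.
  x = 0: f_y(0, y) = 14*y + 28; vanishes at y ∈ {-2}. (0, -2): f_x = 33 ≠ 0.
  x = 1: f_y(1, y) = 10*y + 20; vanishes at y ∈ {-2}. (1, -2): f_x = 16 ≠ 0.
  x = 2: f_y(2, y) = 6*y + 12; vanishes at y ∈ {-2}. (2, -2): f_x = 5 ≠ 0.
  x = 3: f_y(3, y) = 2*y + 4; vanishes at y ∈ {-2}. (3, -2): f_x = 0, f = 0 — SINGULAR.
  x = 4: f_y(4, y) = -2*y - 4; vanishes at y ∈ {-2}. (4, -2): f_x = 1 ≠ 0.
Only singular point on the grid: (3, -2).
Classify: substitute x = 3 + u, y = -2 + v and expand: f = u**3 - u**2 - 2*u*v**2 + v**2.
No constant or linear terms (consistent with a singular point). Quadratic part: -u**2 + v**2. Cubic part: u**3 - 2*u*v**2.
The quadratic part v**2 - u**2 = (v − u)(v + u) splits into two distinct linear factors, so there are two distinct tangent lines y − -2 = ±(x − 3) — this is a node (ordinary double point).
Classification: node.


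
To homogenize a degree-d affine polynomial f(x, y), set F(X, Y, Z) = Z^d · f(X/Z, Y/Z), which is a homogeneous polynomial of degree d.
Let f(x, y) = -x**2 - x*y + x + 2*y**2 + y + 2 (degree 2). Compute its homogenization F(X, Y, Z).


F(X, Y, Z) = -X**2 - X*Y + X*Z + 2*Y**2 + Y*Z + 2*Z**2

deg(f) = 2.
Substitute x = X/Z, y = Y/Z into f, then multiply by Z^2.
  monomial -1·x^2·y^0 ↦ -1·X^2·Y^0·Z^0.
  monomial -1·x^1·y^1 ↦ -1·X^1·Y^1·Z^0.
  monomial 1·x^1·y^0 ↦ 1·X^1·Y^0·Z^1.
  monomial 2·x^0·y^2 ↦ 2·X^0·Y^2·Z^0.
  monomial 1·x^0·y^1 ↦ 1·X^0·Y^1·Z^1.
  monomial 2·x^0·y^0 ↦ 2·X^0·Y^0·Z^2.
Collecting: F(X, Y, Z) = -X**2 - X*Y + X*Z + 2*Y**2 + Y*Z + 2*Z**2.


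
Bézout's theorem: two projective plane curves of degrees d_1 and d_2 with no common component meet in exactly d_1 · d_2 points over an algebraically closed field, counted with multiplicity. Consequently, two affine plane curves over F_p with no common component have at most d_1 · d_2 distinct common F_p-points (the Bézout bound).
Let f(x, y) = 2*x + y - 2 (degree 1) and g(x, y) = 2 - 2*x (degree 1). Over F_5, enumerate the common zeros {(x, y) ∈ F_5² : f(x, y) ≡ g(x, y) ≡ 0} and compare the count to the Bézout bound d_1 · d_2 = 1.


Common zeros: {(1, 0)}; count = 1; Bézout bound = 1.

deg(f) = 1, deg(g) = 1, so Bézout bound = 1.
Scan x ∈ F_5. For each x, list the y ∈ F_5 with f(x, y) ≡ 0 and those with g(x, y) ≡ 0 (mod 5); the common zeros in that column are the intersection.
  x = 0: f ≡ 0 at y ∈ {2}; g ≡ 0 at y ∈ ∅; common: ∅.
  x = 1: f ≡ 0 at y ∈ {0}; g ≡ 0 at y ∈ {0, 1, 2, 3, 4}; common: {0}.
  x = 2: f ≡ 0 at y ∈ {3}; g ≡ 0 at y ∈ ∅; common: ∅.
  x = 3: f ≡ 0 at y ∈ {1}; g ≡ 0 at y ∈ ∅; common: ∅.
  x = 4: f ≡ 0 at y ∈ {4}; g ≡ 0 at y ∈ ∅; common: ∅.
Collecting: common zeros = {(1, 0)}, so the count is 1.
Comparison with the Bézout bound: 1 ≤ 1 = deg(f)·deg(g), as expected for curves with no common component (the bound is attained).


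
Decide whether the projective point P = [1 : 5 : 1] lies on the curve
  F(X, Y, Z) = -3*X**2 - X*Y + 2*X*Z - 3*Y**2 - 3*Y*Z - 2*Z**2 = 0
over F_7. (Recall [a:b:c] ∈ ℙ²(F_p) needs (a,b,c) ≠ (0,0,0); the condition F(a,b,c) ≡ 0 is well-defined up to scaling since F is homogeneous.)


F(1,5,1) ≡ 0 (mod 7); P is on the curve.

Evaluate F(1, 5, 1) term-by-term (mod 7).
  -3*X**2 ↦ -3·1·1·1 = -3
  -X*Y ↦ -1·1·5·1 = -5
  2*X*Z ↦ 2·1·1·1 = 2
  -3*Y**2 ↦ -3·1·25·1 = -75
  -3*Y*Z ↦ -3·1·5·1 = -15
  -2*Z**2 ↦ -2·1·1·1 = -2
Sum: F(1, 5, 1) = (-3) + (-5) + (2) + (-75) + (-15) + (-2) = -98.
Reducing mod 7: -98 ≡ 0 (mod 7).
Since F(a, b, c) ≡ 0 (mod 7), P lies on the curve.


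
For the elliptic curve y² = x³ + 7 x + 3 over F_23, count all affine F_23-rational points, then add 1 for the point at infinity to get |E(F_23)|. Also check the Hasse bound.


Affine points = {(0, 7), (0, 16), (2, 5), (2, 18), (4, 7), (4, 16), (5, 5), (5, 18), (6, 10), (6, 13), (7, 2), (7, 21), (9, 6), (9, 17), (11, 10), (11, 13), (14, 4), (14, 19), (16, 5), (16, 18), (18, 2), (18, 21), (19, 7), (19, 16), (20, 1), (20, 22), (21, 2), (21, 21), (22, 8), (22, 15)}; affine count = 30; |E(F_23)| = 31.

Discriminant check: Δ ∝ 4a³ + 27b² = 4·7³ + 27·3² = 4·343 + 27·9 ≡ 5 (mod 23). Nonzero ⇒ E is nonsingular.
For each x ∈ F_23, compute rhs = x³ + 7·x + 3 mod 23, then count y ∈ F_23 with y² ≡ rhs.
  x = 0: rhs = 3, matching y values: 7, 16 (2 points).
  x = 1: rhs = 11, matching y values: none (0 points).
  x = 2: rhs = 2, matching y values: 5, 18 (2 points).
  x = 3: rhs = 5, matching y values: none (0 points).
  x = 4: rhs = 3, matching y values: 7, 16 (2 points).
  x = 5: rhs = 2, matching y values: 5, 18 (2 points).
  x = 6: rhs = 8, matching y values: 10, 13 (2 points).
  x = 7: rhs = 4, matching y values: 2, 21 (2 points).
  x = 8: rhs = 19, matching y values: none (0 points).
  x = 9: rhs = 13, matching y values: 6, 17 (2 points).
  x = 10: rhs = 15, matching y values: none (0 points).
  x = 11: rhs = 8, matching y values: 10, 13 (2 points).
  x = 12: rhs = 21, matching y values: none (0 points).
  x = 13: rhs = 14, matching y values: none (0 points).
  x = 14: rhs = 16, matching y values: 4, 19 (2 points).
  x = 15: rhs = 10, matching y values: none (0 points).
  x = 16: rhs = 2, matching y values: 5, 18 (2 points).
  x = 17: rhs = 21, matching y values: none (0 points).
  x = 18: rhs = 4, matching y values: 2, 21 (2 points).
  x = 19: rhs = 3, matching y values: 7, 16 (2 points).
  x = 20: rhs = 1, matching y values: 1, 22 (2 points).
  x = 21: rhs = 4, matching y values: 2, 21 (2 points).
  x = 22: rhs = 18, matching y values: 8, 15 (2 points).
Total affine count: 30.
Full point count |E(F_23)| = 30 + 1 = 31.
Hasse bound: |31 − (23+1)| = |7| = 7 ≤ 2√23 ≈ 9.5917 ✓.


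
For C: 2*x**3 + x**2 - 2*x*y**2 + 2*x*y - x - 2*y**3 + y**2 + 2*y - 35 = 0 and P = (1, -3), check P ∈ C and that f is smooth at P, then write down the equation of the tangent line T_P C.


Tangent line at P: -17*x - 44*y - 115 = 0.

Step 1: f(1, -3) = 0, so P lies on C.
Step 2: partial derivatives
  f_x(x, y) = 6*x**2 + 2*x - 2*y**2 + 2*y - 1, f_y(x, y) = -4*x*y + 2*x - 6*y**2 + 2*y + 2.
  f_x(P) = -17, f_y(P) = -44 (gradient nonzero, so P is smooth).
Step 3: tangent line at P: -17·(x − 1) + -44·(y − -3) = 0.
Expanding: -17*x - 44*y - 115 = 0.


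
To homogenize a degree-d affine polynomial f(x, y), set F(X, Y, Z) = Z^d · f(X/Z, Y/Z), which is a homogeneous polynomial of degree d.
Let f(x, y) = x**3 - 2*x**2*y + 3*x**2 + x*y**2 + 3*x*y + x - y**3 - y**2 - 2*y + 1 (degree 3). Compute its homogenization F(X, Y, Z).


F(X, Y, Z) = X**3 - 2*X**2*Y + 3*X**2*Z + X*Y**2 + 3*X*Y*Z + X*Z**2 - Y**3 - Y**2*Z - 2*Y*Z**2 + Z**3

deg(f) = 3.
Substitute x = X/Z, y = Y/Z into f, then multiply by Z^3.
  monomial 1·x^3·y^0 ↦ 1·X^3·Y^0·Z^0.
  monomial -2·x^2·y^1 ↦ -2·X^2·Y^1·Z^0.
  monomial 3·x^2·y^0 ↦ 3·X^2·Y^0·Z^1.
  monomial 1·x^1·y^2 ↦ 1·X^1·Y^2·Z^0.
  monomial 3·x^1·y^1 ↦ 3·X^1·Y^1·Z^1.
  monomial 1·x^1·y^0 ↦ 1·X^1·Y^0·Z^2.
  monomial -1·x^0·y^3 ↦ -1·X^0·Y^3·Z^0.
  monomial -1·x^0·y^2 ↦ -1·X^0·Y^2·Z^1.
  monomial -2·x^0·y^1 ↦ -2·X^0·Y^1·Z^2.
  monomial 1·x^0·y^0 ↦ 1·X^0·Y^0·Z^3.
Collecting: F(X, Y, Z) = X**3 - 2*X**2*Y + 3*X**2*Z + X*Y**2 + 3*X*Y*Z + X*Z**2 - Y**3 - Y**2*Z - 2*Y*Z**2 + Z**3.


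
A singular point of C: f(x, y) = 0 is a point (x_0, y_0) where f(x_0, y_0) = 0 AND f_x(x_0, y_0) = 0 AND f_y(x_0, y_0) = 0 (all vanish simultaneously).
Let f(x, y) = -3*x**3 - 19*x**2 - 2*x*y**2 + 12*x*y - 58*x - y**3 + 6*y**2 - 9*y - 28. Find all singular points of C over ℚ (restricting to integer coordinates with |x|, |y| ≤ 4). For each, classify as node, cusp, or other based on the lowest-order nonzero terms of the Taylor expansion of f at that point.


Singular points: {(-2, 3)}; classification: node.

Compute partial derivatives:
  f_x = -9*x**2 - 38*x - 2*y**2 + 12*y - 58.
  f_y = -4*x*y + 12*x - 3*y**2 + 12*y - 9.
Scan x_0 ∈ {−4, ..., 4}. For each x_0, f_y(x_0, y) is a polynomial in y; find its integer roots y ∈ {−4, ..., 4}, then test f_x and f at those candidates.
  x = -4: f_y(-4, y) = -3*y**2 + 28*y - 57; vanishes at y ∈ {3}. (-4, 3): f_x = -32 ≠ 0.
  x = -3: f_y(-3, y) = -3*y**2 + 24*y - 45; vanishes at y ∈ {3}. (-3, 3): f_x = -7 ≠ 0.
  x = -2: f_y(-2, y) = -3*y**2 + 20*y - 33; vanishes at y ∈ {3}. (-2, 3): f_x = 0, f = 0 — SINGULAR.
  x = -1: f_y(-1, y) = -3*y**2 + 16*y - 21; vanishes at y ∈ {3}. (-1, 3): f_x = -11 ≠ 0.
  x = 0: f_y(0, y) = -3*y**2 + 12*y - 9; vanishes at y ∈ {1, 3}. (0, 1): f_x = -48 ≠ 0; (0, 3): f_x = -40 ≠ 0.
  x = 1: f_y(1, y) = -3*y**2 + 8*y + 3; vanishes at y ∈ {3}. (1, 3): f_x = -87 ≠ 0.
  x = 2: f_y(2, y) = -3*y**2 + 4*y + 15; vanishes at y ∈ {3}. (2, 3): f_x = -152 ≠ 0.
  x = 3: f_y(3, y) = 27 - 3*y**2; vanishes at y ∈ {-3, 3}. (3, -3): f_x = -307 ≠ 0; (3, 3): f_x = -235 ≠ 0.
  x = 4: f_y(4, y) = -3*y**2 - 4*y + 39; vanishes at y ∈ {3}. (4, 3): f_x = -336 ≠ 0.
Only singular point on the grid: (-2, 3).
Classify: substitute x = -2 + u, y = 3 + v and expand: f = -3*u**3 - u**2 - 2*u*v**2 - v**3 + v**2.
No constant or linear terms (consistent with a singular point). Quadratic part: -u**2 + v**2. Cubic part: -3*u**3 - 2*u*v**2 - v**3.
The quadratic part v**2 - u**2 = (v − u)(v + u) splits into two distinct linear factors, so there are two distinct tangent lines y − 3 = ±(x − -2) — this is a node (ordinary double point).
Classification: node.


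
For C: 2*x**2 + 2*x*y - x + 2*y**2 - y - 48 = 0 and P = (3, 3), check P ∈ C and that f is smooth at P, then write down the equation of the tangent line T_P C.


Tangent line at P: 17*x + 17*y - 102 = 0.

Step 1: f(3, 3) = 0, so P lies on C.
Step 2: partial derivatives
  f_x(x, y) = 4*x + 2*y - 1, f_y(x, y) = 2*x + 4*y - 1.
  f_x(P) = 17, f_y(P) = 17 (gradient nonzero, so P is smooth).
Step 3: tangent line at P: 17·(x − 3) + 17·(y − 3) = 0.
Expanding: 17*x + 17*y - 102 = 0.


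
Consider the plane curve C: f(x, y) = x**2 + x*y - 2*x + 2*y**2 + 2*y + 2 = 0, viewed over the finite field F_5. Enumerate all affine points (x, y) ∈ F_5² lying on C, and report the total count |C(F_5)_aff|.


Affine F_5-points: {(1, 2), (1, 4), (2, 4), (3, 0), (4, 0), (4, 2)}; count = 6.

For each of the 25 pairs (x, y) ∈ F_5², evaluate f(x, y) mod 5. Record the zeros.
  x = 0: [0↦2, 1↦1, 2↦4, 3↦1, 4↦2]  zeros at y ∈ ∅
  x = 1: [0↦1, 1↦1, 2↦0, 3↦3, 4↦0]  zeros at y ∈ {2, 4}
  x = 2: [0↦2, 1↦3, 2↦3, 3↦2, 4↦0]  zeros at y ∈ {4}
  x = 3: [0↦0, 1↦2, 2↦3, 3↦3, 4↦2]  zeros at y ∈ {0}
  x = 4: [0↦0, 1↦3, 2↦0, 3↦1, 4↦1]  zeros at y ∈ {0, 2}
Collecting zeros: affine points = {(1, 2), (1, 4), (2, 4), (3, 0), (4, 0), (4, 2)}.
Total count |C(F_5)_aff| = 6.


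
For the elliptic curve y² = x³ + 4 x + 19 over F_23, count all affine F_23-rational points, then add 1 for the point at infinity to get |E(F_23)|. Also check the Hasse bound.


Affine points = {(1, 1), (1, 22), (2, 9), (2, 14), (3, 9), (3, 14), (5, 7), (5, 16), (6, 11), (6, 12), (9, 5), (9, 18), (10, 1), (10, 22), (12, 1), (12, 22), (14, 6), (14, 17), (15, 2), (15, 21), (16, 4), (16, 19), (17, 3), (17, 20), (18, 9), (18, 14), (19, 10), (19, 13), (20, 7), (20, 16), (21, 7), (21, 16)}; affine count = 32; |E(F_23)| = 33.

Discriminant check: Δ ∝ 4a³ + 27b² = 4·4³ + 27·19² = 4·64 + 27·361 ≡ 21 (mod 23). Nonzero ⇒ E is nonsingular.
For each x ∈ F_23, compute rhs = x³ + 4·x + 19 mod 23, then count y ∈ F_23 with y² ≡ rhs.
  x = 0: rhs = 19, matching y values: none (0 points).
  x = 1: rhs = 1, matching y values: 1, 22 (2 points).
  x = 2: rhs = 12, matching y values: 9, 14 (2 points).
  x = 3: rhs = 12, matching y values: 9, 14 (2 points).
  x = 4: rhs = 7, matching y values: none (0 points).
  x = 5: rhs = 3, matching y values: 7, 16 (2 points).
  x = 6: rhs = 6, matching y values: 11, 12 (2 points).
  x = 7: rhs = 22, matching y values: none (0 points).
  x = 8: rhs = 11, matching y values: none (0 points).
  x = 9: rhs = 2, matching y values: 5, 18 (2 points).
  x = 10: rhs = 1, matching y values: 1, 22 (2 points).
  x = 11: rhs = 14, matching y values: none (0 points).
  x = 12: rhs = 1, matching y values: 1, 22 (2 points).
  x = 13: rhs = 14, matching y values: none (0 points).
  x = 14: rhs = 13, matching y values: 6, 17 (2 points).
  x = 15: rhs = 4, matching y values: 2, 21 (2 points).
  x = 16: rhs = 16, matching y values: 4, 19 (2 points).
  x = 17: rhs = 9, matching y values: 3, 20 (2 points).
  x = 18: rhs = 12, matching y values: 9, 14 (2 points).
  x = 19: rhs = 8, matching y values: 10, 13 (2 points).
  x = 20: rhs = 3, matching y values: 7, 16 (2 points).
  x = 21: rhs = 3, matching y values: 7, 16 (2 points).
  x = 22: rhs = 14, matching y values: none (0 points).
Total affine count: 32.
Full point count |E(F_23)| = 32 + 1 = 33.
Hasse bound: |33 − (23+1)| = |9| = 9 ≤ 2√23 ≈ 9.5917 ✓.


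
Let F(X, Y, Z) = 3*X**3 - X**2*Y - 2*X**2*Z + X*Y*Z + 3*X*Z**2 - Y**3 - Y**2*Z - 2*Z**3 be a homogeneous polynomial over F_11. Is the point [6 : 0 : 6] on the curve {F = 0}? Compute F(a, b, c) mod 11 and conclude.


F(6,0,6) ≡ 3 (mod 11); P is NOT on the curve.

Evaluate F(6, 0, 6) term-by-term (mod 11).
  3*X**3 ↦ 3·216·1·1 = 648
  -X**2*Y ↦ -1·36·0·1 = 0
  -2*X**2*Z ↦ -2·36·1·6 = -432
  X*Y*Z ↦ 1·6·0·6 = 0
  3*X*Z**2 ↦ 3·6·1·36 = 648
  -Y**3 ↦ -1·1·0·1 = 0
  -Y**2*Z ↦ -1·1·0·6 = 0
  -2*Z**3 ↦ -2·1·1·216 = -432
Sum: F(6, 0, 6) = (648) + (0) + (-432) + (0) + (648) + (0) + (0) + (-432) = 432.
Reducing mod 11: 432 ≡ 3 (mod 11).
Since F(a, b, c) ≡ 3 ≠ 0 (mod 11), P does NOT lie on the curve.


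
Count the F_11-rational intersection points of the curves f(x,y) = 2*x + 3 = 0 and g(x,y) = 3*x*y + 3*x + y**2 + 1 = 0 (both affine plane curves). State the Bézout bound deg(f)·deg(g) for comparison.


Common zeros: {(4, 4), (4, 6)}; count = 2; Bézout bound = 2.

deg(f) = 1, deg(g) = 2, so Bézout bound = 2.
Scan x ∈ F_11. For each x, list the y ∈ F_11 with f(x, y) ≡ 0 and those with g(x, y) ≡ 0 (mod 11); the common zeros in that column are the intersection.
  x = 0: f ≡ 0 at y ∈ ∅; g ≡ 0 at y ∈ ∅; common: ∅.
  x = 1: f ≡ 0 at y ∈ ∅; g ≡ 0 at y ∈ {3, 5}; common: ∅.
  x = 2: f ≡ 0 at y ∈ ∅; g ≡ 0 at y ∈ ∅; common: ∅.
  x = 3: f ≡ 0 at y ∈ ∅; g ≡ 0 at y ∈ ∅; common: ∅.
  x = 4: f ≡ 0 at y ∈ {0, 1, 2, 3, 4, 5, 6, 7, 8, 9, 10}; g ≡ 0 at y ∈ {4, 6}; common: {4, 6}.
  x = 5: f ≡ 0 at y ∈ ∅; g ≡ 0 at y ∈ ∅; common: ∅.
  x = 6: f ≡ 0 at y ∈ ∅; g ≡ 0 at y ∈ ∅; common: ∅.
  x = 7: f ≡ 0 at y ∈ ∅; g ≡ 0 at y ∈ {0, 1}; common: ∅.
  x = 8: f ≡ 0 at y ∈ ∅; g ≡ 0 at y ∈ {2, 7}; common: ∅.
  x = 9: f ≡ 0 at y ∈ ∅; g ≡ 0 at y ∈ {8, 9}; common: ∅.
  x = 10: f ≡ 0 at y ∈ ∅; g ≡ 0 at y ∈ ∅; common: ∅.
Collecting: common zeros = {(4, 4), (4, 6)}, so the count is 2.
Comparison with the Bézout bound: 2 ≤ 2 = deg(f)·deg(g), as expected for curves with no common component (the bound is attained).


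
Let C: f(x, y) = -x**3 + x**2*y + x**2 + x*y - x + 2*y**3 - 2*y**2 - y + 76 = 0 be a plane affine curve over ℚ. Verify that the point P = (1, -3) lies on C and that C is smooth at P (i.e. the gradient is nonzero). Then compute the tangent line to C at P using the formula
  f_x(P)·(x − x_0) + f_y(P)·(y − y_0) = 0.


Tangent line at P: -11*x + 67*y + 212 = 0.

Step 1: f(1, -3) = 0, so P lies on C.
Step 2: partial derivatives
  f_x(x, y) = -3*x**2 + 2*x*y + 2*x + y - 1, f_y(x, y) = x**2 + x + 6*y**2 - 4*y - 1.
  f_x(P) = -11, f_y(P) = 67 (gradient nonzero, so P is smooth).
Step 3: tangent line at P: -11·(x − 1) + 67·(y − -3) = 0.
Expanding: -11*x + 67*y + 212 = 0.


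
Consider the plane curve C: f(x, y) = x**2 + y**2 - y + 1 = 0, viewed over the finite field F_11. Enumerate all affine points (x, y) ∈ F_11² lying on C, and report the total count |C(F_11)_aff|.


Affine F_11-points: {(1, 5), (1, 7), (2, 3), (2, 9), (3, 4), (3, 8), (8, 4), (8, 8), (9, 3), (9, 9), (10, 5), (10, 7)}; count = 12.

For each of the 121 pairs (x, y) ∈ F_11², evaluate f(x, y) mod 11. Record the zeros.
  x = 0: [0↦1, 1↦1, 2↦3, 3↦7, 4↦2, 5↦10, 6↦9, 7↦10, 8↦2, 9↦7, 10↦3]  zeros at y ∈ ∅
  x = 1: [0↦2, 1↦2, 2↦4, 3↦8, 4↦3, 5↦0, 6↦10, 7↦0, 8↦3, 9↦8, 10↦4]  zeros at y ∈ {5, 7}
  x = 2: [0↦5, 1↦5, 2↦7, 3↦0, 4↦6, 5↦3, 6↦2, 7↦3, 8↦6, 9↦0, 10↦7]  zeros at y ∈ {3, 9}
  x = 3: [0↦10, 1↦10, 2↦1, 3↦5, 4↦0, 5↦8, 6↦7, 7↦8, 8↦0, 9↦5, 10↦1]  zeros at y ∈ {4, 8}
  x = 4: [0↦6, 1↦6, 2↦8, 3↦1, 4↦7, 5↦4, 6↦3, 7↦4, 8↦7, 9↦1, 10↦8]  zeros at y ∈ ∅
  x = 5: [0↦4, 1↦4, 2↦6, 3↦10, 4↦5, 5↦2, 6↦1, 7↦2, 8↦5, 9↦10, 10↦6]  zeros at y ∈ ∅
  x = 6: [0↦4, 1↦4, 2↦6, 3↦10, 4↦5, 5↦2, 6↦1, 7↦2, 8↦5, 9↦10, 10↦6]  zeros at y ∈ ∅
  x = 7: [0↦6, 1↦6, 2↦8, 3↦1, 4↦7, 5↦4, 6↦3, 7↦4, 8↦7, 9↦1, 10↦8]  zeros at y ∈ ∅
  x = 8: [0↦10, 1↦10, 2↦1, 3↦5, 4↦0, 5↦8, 6↦7, 7↦8, 8↦0, 9↦5, 10↦1]  zeros at y ∈ {4, 8}
  x = 9: [0↦5, 1↦5, 2↦7, 3↦0, 4↦6, 5↦3, 6↦2, 7↦3, 8↦6, 9↦0, 10↦7]  zeros at y ∈ {3, 9}
  x = 10: [0↦2, 1↦2, 2↦4, 3↦8, 4↦3, 5↦0, 6↦10, 7↦0, 8↦3, 9↦8, 10↦4]  zeros at y ∈ {5, 7}
Collecting zeros: affine points = {(1, 5), (1, 7), (2, 3), (2, 9), (3, 4), (3, 8), (8, 4), (8, 8), (9, 3), (9, 9), (10, 5), (10, 7)}.
Total count |C(F_11)_aff| = 12.


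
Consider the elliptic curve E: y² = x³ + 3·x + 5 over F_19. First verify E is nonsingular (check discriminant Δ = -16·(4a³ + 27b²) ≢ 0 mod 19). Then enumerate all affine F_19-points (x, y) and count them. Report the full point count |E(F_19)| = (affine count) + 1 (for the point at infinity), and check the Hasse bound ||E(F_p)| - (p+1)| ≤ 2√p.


Affine points = {(0, 9), (0, 10), (1, 3), (1, 16), (2, 0), (4, 9), (4, 10), (6, 7), (6, 12), (8, 3), (8, 16), (9, 1), (9, 18), (10, 3), (10, 16), (11, 1), (11, 18), (14, 6), (14, 13), (15, 9), (15, 10), (16, 8), (16, 11), (18, 1), (18, 18)}; affine count = 25; |E(F_19)| = 26.

Discriminant check: Δ ∝ 4a³ + 27b² = 4·3³ + 27·5² = 4·27 + 27·25 ≡ 4 (mod 19). Nonzero ⇒ E is nonsingular.
For each x ∈ F_19, compute rhs = x³ + 3·x + 5 mod 19, then count y ∈ F_19 with y² ≡ rhs.
  x = 0: rhs = 5, matching y values: 9, 10 (2 points).
  x = 1: rhs = 9, matching y values: 3, 16 (2 points).
  x = 2: rhs = 0, matching y values: 0 (1 points).
  x = 3: rhs = 3, matching y values: none (0 points).
  x = 4: rhs = 5, matching y values: 9, 10 (2 points).
  x = 5: rhs = 12, matching y values: none (0 points).
  x = 6: rhs = 11, matching y values: 7, 12 (2 points).
  x = 7: rhs = 8, matching y values: none (0 points).
  x = 8: rhs = 9, matching y values: 3, 16 (2 points).
  x = 9: rhs = 1, matching y values: 1, 18 (2 points).
  x = 10: rhs = 9, matching y values: 3, 16 (2 points).
  x = 11: rhs = 1, matching y values: 1, 18 (2 points).
  x = 12: rhs = 2, matching y values: none (0 points).
  x = 13: rhs = 18, matching y values: none (0 points).
  x = 14: rhs = 17, matching y values: 6, 13 (2 points).
  x = 15: rhs = 5, matching y values: 9, 10 (2 points).
  x = 16: rhs = 7, matching y values: 8, 11 (2 points).
  x = 17: rhs = 10, matching y values: none (0 points).
  x = 18: rhs = 1, matching y values: 1, 18 (2 points).
Total affine count: 25.
Full point count |E(F_19)| = 25 + 1 = 26.
Hasse bound: |26 − (19+1)| = |6| = 6 ≤ 2√19 ≈ 8.7178 ✓.


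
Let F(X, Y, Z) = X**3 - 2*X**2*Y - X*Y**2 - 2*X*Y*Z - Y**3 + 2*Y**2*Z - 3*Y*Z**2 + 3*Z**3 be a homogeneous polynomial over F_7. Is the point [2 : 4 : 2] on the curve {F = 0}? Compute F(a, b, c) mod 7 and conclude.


F(2,4,2) ≡ 0 (mod 7); P is on the curve.

Evaluate F(2, 4, 2) term-by-term (mod 7).
  X**3 ↦ 1·8·1·1 = 8
  -2*X**2*Y ↦ -2·4·4·1 = -32
  -X*Y**2 ↦ -1·2·16·1 = -32
  -2*X*Y*Z ↦ -2·2·4·2 = -32
  -Y**3 ↦ -1·1·64·1 = -64
  2*Y**2*Z ↦ 2·1·16·2 = 64
  -3*Y*Z**2 ↦ -3·1·4·4 = -48
  3*Z**3 ↦ 3·1·1·8 = 24
Sum: F(2, 4, 2) = (8) + (-32) + (-32) + (-32) + (-64) + (64) + (-48) + (24) = -112.
Reducing mod 7: -112 ≡ 0 (mod 7).
Since F(a, b, c) ≡ 0 (mod 7), P lies on the curve.


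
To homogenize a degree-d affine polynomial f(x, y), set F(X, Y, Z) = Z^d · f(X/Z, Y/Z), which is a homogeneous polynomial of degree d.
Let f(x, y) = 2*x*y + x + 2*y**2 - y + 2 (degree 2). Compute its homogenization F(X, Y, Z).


F(X, Y, Z) = 2*X*Y + X*Z + 2*Y**2 - Y*Z + 2*Z**2

deg(f) = 2.
Substitute x = X/Z, y = Y/Z into f, then multiply by Z^2.
  monomial 2·x^1·y^1 ↦ 2·X^1·Y^1·Z^0.
  monomial 1·x^1·y^0 ↦ 1·X^1·Y^0·Z^1.
  monomial 2·x^0·y^2 ↦ 2·X^0·Y^2·Z^0.
  monomial -1·x^0·y^1 ↦ -1·X^0·Y^1·Z^1.
  monomial 2·x^0·y^0 ↦ 2·X^0·Y^0·Z^2.
Collecting: F(X, Y, Z) = 2*X*Y + X*Z + 2*Y**2 - Y*Z + 2*Z**2.


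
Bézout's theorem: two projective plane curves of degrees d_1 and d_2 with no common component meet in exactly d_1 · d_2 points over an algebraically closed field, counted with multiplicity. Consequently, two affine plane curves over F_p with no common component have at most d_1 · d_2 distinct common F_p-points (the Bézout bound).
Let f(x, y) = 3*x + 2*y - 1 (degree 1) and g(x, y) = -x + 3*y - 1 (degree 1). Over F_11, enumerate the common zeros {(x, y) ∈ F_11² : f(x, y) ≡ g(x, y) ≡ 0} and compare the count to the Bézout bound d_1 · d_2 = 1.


Common zeros: ∅; count = 0; Bézout bound = 1.

deg(f) = 1, deg(g) = 1, so Bézout bound = 1.
Scan x ∈ F_11. For each x, list the y ∈ F_11 with f(x, y) ≡ 0 and those with g(x, y) ≡ 0 (mod 11); the common zeros in that column are the intersection.
  x = 0: f ≡ 0 at y ∈ {6}; g ≡ 0 at y ∈ {4}; common: ∅.
  x = 1: f ≡ 0 at y ∈ {10}; g ≡ 0 at y ∈ {8}; common: ∅.
  x = 2: f ≡ 0 at y ∈ {3}; g ≡ 0 at y ∈ {1}; common: ∅.
  x = 3: f ≡ 0 at y ∈ {7}; g ≡ 0 at y ∈ {5}; common: ∅.
  x = 4: f ≡ 0 at y ∈ {0}; g ≡ 0 at y ∈ {9}; common: ∅.
  x = 5: f ≡ 0 at y ∈ {4}; g ≡ 0 at y ∈ {2}; common: ∅.
  x = 6: f ≡ 0 at y ∈ {8}; g ≡ 0 at y ∈ {6}; common: ∅.
  x = 7: f ≡ 0 at y ∈ {1}; g ≡ 0 at y ∈ {10}; common: ∅.
  x = 8: f ≡ 0 at y ∈ {5}; g ≡ 0 at y ∈ {3}; common: ∅.
  x = 9: f ≡ 0 at y ∈ {9}; g ≡ 0 at y ∈ {7}; common: ∅.
  x = 10: f ≡ 0 at y ∈ {2}; g ≡ 0 at y ∈ {0}; common: ∅.
Collecting: common zeros = ∅, so the count is 0.
Comparison with the Bézout bound: 0 ≤ 1 = deg(f)·deg(g), as expected for curves with no common component (the affine F_11-count falls short of the bound because intersections may lie at infinity, over extension fields, or carry multiplicity).


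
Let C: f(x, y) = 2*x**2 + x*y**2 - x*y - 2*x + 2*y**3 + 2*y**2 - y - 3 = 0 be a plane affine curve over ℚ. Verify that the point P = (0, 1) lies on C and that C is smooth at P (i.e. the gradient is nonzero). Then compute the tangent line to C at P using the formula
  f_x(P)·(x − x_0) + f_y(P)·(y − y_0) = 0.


Tangent line at P: -2*x + 9*y - 9 = 0.

Step 1: f(0, 1) = 0, so P lies on C.
Step 2: partial derivatives
  f_x(x, y) = 4*x + y**2 - y - 2, f_y(x, y) = 2*x*y - x + 6*y**2 + 4*y - 1.
  f_x(P) = -2, f_y(P) = 9 (gradient nonzero, so P is smooth).
Step 3: tangent line at P: -2·(x − 0) + 9·(y − 1) = 0.
Expanding: -2*x + 9*y - 9 = 0.


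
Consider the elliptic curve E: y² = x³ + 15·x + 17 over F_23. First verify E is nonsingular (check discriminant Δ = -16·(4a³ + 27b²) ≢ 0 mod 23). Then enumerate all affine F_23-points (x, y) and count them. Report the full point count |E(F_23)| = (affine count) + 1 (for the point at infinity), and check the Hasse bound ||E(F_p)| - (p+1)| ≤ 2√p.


Affine points = {(2, 3), (2, 20), (4, 7), (4, 16), (6, 1), (6, 22), (11, 8), (11, 15), (12, 4), (12, 19), (14, 2), (14, 21), (15, 11), (15, 12), (16, 11), (16, 12), (18, 1), (18, 22), (19, 10), (19, 13), (21, 5), (21, 18), (22, 1), (22, 22)}; affine count = 24; |E(F_23)| = 25.

Discriminant check: Δ ∝ 4a³ + 27b² = 4·15³ + 27·17² = 4·3375 + 27·289 ≡ 5 (mod 23). Nonzero ⇒ E is nonsingular.
For each x ∈ F_23, compute rhs = x³ + 15·x + 17 mod 23, then count y ∈ F_23 with y² ≡ rhs.
  x = 0: rhs = 17, matching y values: none (0 points).
  x = 1: rhs = 10, matching y values: none (0 points).
  x = 2: rhs = 9, matching y values: 3, 20 (2 points).
  x = 3: rhs = 20, matching y values: none (0 points).
  x = 4: rhs = 3, matching y values: 7, 16 (2 points).
  x = 5: rhs = 10, matching y values: none (0 points).
  x = 6: rhs = 1, matching y values: 1, 22 (2 points).
  x = 7: rhs = 5, matching y values: none (0 points).
  x = 8: rhs = 5, matching y values: none (0 points).
  x = 9: rhs = 7, matching y values: none (0 points).
  x = 10: rhs = 17, matching y values: none (0 points).
  x = 11: rhs = 18, matching y values: 8, 15 (2 points).
  x = 12: rhs = 16, matching y values: 4, 19 (2 points).
  x = 13: rhs = 17, matching y values: none (0 points).
  x = 14: rhs = 4, matching y values: 2, 21 (2 points).
  x = 15: rhs = 6, matching y values: 11, 12 (2 points).
  x = 16: rhs = 6, matching y values: 11, 12 (2 points).
  x = 17: rhs = 10, matching y values: none (0 points).
  x = 18: rhs = 1, matching y values: 1, 22 (2 points).
  x = 19: rhs = 8, matching y values: 10, 13 (2 points).
  x = 20: rhs = 14, matching y values: none (0 points).
  x = 21: rhs = 2, matching y values: 5, 18 (2 points).
  x = 22: rhs = 1, matching y values: 1, 22 (2 points).
Total affine count: 24.
Full point count |E(F_23)| = 24 + 1 = 25.
Hasse bound: |25 − (23+1)| = |1| = 1 ≤ 2√23 ≈ 9.5917 ✓.


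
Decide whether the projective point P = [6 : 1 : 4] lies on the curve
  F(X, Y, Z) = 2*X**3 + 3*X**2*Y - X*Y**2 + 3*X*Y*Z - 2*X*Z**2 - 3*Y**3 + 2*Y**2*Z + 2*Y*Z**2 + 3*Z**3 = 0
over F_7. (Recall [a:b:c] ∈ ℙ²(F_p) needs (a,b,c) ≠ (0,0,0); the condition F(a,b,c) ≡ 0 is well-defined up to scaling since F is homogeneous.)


F(6,1,4) ≡ 6 (mod 7); P is NOT on the curve.

Evaluate F(6, 1, 4) term-by-term (mod 7).
  2*X**3 ↦ 2·216·1·1 = 432
  3*X**2*Y ↦ 3·36·1·1 = 108
  -X*Y**2 ↦ -1·6·1·1 = -6
  3*X*Y*Z ↦ 3·6·1·4 = 72
  -2*X*Z**2 ↦ -2·6·1·16 = -192
  -3*Y**3 ↦ -3·1·1·1 = -3
  2*Y**2*Z ↦ 2·1·1·4 = 8
  2*Y*Z**2 ↦ 2·1·1·16 = 32
  3*Z**3 ↦ 3·1·1·64 = 192
Sum: F(6, 1, 4) = (432) + (108) + (-6) + (72) + (-192) + (-3) + (8) + (32) + (192) = 643.
Reducing mod 7: 643 ≡ 6 (mod 7).
Since F(a, b, c) ≡ 6 ≠ 0 (mod 7), P does NOT lie on the curve.


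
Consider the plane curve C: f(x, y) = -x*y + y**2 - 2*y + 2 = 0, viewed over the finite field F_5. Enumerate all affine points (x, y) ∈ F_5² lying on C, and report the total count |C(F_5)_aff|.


Affine F_5-points: {(0, 3), (0, 4), (1, 1), (1, 2)}; count = 4.

For each of the 25 pairs (x, y) ∈ F_5², evaluate f(x, y) mod 5. Record the zeros.
  x = 0: [0↦2, 1↦1, 2↦2, 3↦0, 4↦0]  zeros at y ∈ {3, 4}
  x = 1: [0↦2, 1↦0, 2↦0, 3↦2, 4↦1]  zeros at y ∈ {1, 2}
  x = 2: [0↦2, 1↦4, 2↦3, 3↦4, 4↦2]  zeros at y ∈ ∅
  x = 3: [0↦2, 1↦3, 2↦1, 3↦1, 4↦3]  zeros at y ∈ ∅
  x = 4: [0↦2, 1↦2, 2↦4, 3↦3, 4↦4]  zeros at y ∈ ∅
Collecting zeros: affine points = {(0, 3), (0, 4), (1, 1), (1, 2)}.
Total count |C(F_5)_aff| = 4.


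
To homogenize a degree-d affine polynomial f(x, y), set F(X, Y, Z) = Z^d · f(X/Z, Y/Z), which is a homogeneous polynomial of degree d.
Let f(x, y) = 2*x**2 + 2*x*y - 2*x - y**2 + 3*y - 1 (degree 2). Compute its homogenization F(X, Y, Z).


F(X, Y, Z) = 2*X**2 + 2*X*Y - 2*X*Z - Y**2 + 3*Y*Z - Z**2

deg(f) = 2.
Substitute x = X/Z, y = Y/Z into f, then multiply by Z^2.
  monomial 2·x^2·y^0 ↦ 2·X^2·Y^0·Z^0.
  monomial 2·x^1·y^1 ↦ 2·X^1·Y^1·Z^0.
  monomial -2·x^1·y^0 ↦ -2·X^1·Y^0·Z^1.
  monomial -1·x^0·y^2 ↦ -1·X^0·Y^2·Z^0.
  monomial 3·x^0·y^1 ↦ 3·X^0·Y^1·Z^1.
  monomial -1·x^0·y^0 ↦ -1·X^0·Y^0·Z^2.
Collecting: F(X, Y, Z) = 2*X**2 + 2*X*Y - 2*X*Z - Y**2 + 3*Y*Z - Z**2.


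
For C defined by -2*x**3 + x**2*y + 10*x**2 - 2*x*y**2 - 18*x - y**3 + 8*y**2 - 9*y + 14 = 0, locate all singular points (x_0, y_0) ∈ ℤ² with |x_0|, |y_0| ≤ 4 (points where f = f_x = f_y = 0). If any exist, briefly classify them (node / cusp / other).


Singular points: {(2, 1)}; classification: node.

Compute partial derivatives:
  f_x = -6*x**2 + 2*x*y + 20*x - 2*y**2 - 18.
  f_y = x**2 - 4*x*y - 3*y**2 + 16*y - 9.
Scan x_0 ∈ {−4, ..., 4}. For each x_0, f_y(x_0, y) is a polynomial in y; find its integer roots y ∈ {−4, ..., 4}, then test f_x and f at those candidates.
  x = -4: f_y(-4, y) = -3*y**2 + 32*y + 7; no integer root y with |y| ≤ 4.
  x = -3: f_y(-3, y) = -3*y**2 + 28*y; vanishes at y ∈ {0}. (-3, 0): f_x = -132 ≠ 0.
  x = -2: f_y(-2, y) = -3*y**2 + 24*y - 5; no integer root y with |y| ≤ 4.
  x = -1: f_y(-1, y) = -3*y**2 + 20*y - 8; no integer root y with |y| ≤ 4.
  x = 0: f_y(0, y) = -3*y**2 + 16*y - 9; no integer root y with |y| ≤ 4.
  x = 1: f_y(1, y) = -3*y**2 + 12*y - 8; no integer root y with |y| ≤ 4.
  x = 2: f_y(2, y) = -3*y**2 + 8*y - 5; vanishes at y ∈ {1}. (2, 1): f_x = 0, f = 0 — SINGULAR.
  x = 3: f_y(3, y) = -3*y**2 + 4*y; vanishes at y ∈ {0}. (3, 0): f_x = -12 ≠ 0.
  x = 4: f_y(4, y) = 7 - 3*y**2; no integer root y with |y| ≤ 4.
Only singular point on the grid: (2, 1).
Classify: substitute x = 2 + u, y = 1 + v and expand: f = -2*u**3 + u**2*v - u**2 - 2*u*v**2 - v**3 + v**2.
No constant or linear terms (consistent with a singular point). Quadratic part: -u**2 + v**2. Cubic part: -2*u**3 + u**2*v - 2*u*v**2 - v**3.
The quadratic part v**2 - u**2 = (v − u)(v + u) splits into two distinct linear factors, so there are two distinct tangent lines y − 1 = ±(x − 2) — this is a node (ordinary double point).
Classification: node.


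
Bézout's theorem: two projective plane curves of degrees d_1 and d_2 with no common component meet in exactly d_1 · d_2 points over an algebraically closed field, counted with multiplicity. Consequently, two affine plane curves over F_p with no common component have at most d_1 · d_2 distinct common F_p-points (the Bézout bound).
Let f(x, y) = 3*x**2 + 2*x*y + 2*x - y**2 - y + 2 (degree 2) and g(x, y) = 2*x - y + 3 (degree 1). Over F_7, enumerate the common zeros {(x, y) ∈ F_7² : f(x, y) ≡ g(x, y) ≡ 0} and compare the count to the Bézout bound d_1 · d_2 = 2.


Common zeros: {(4, 4), (5, 6)}; count = 2; Bézout bound = 2.

deg(f) = 2, deg(g) = 1, so Bézout bound = 2.
Scan x ∈ F_7. For each x, list the y ∈ F_7 with f(x, y) ≡ 0 and those with g(x, y) ≡ 0 (mod 7); the common zeros in that column are the intersection.
  x = 0: f ≡ 0 at y ∈ {1, 5}; g ≡ 0 at y ∈ {3}; common: ∅.
  x = 1: f ≡ 0 at y ∈ {0, 1}; g ≡ 0 at y ∈ {5}; common: ∅.
  x = 2: f ≡ 0 at y ∈ {4, 6}; g ≡ 0 at y ∈ {0}; common: ∅.
  x = 3: f ≡ 0 at y ∈ {0, 5}; g ≡ 0 at y ∈ {2}; common: ∅.
  x = 4: f ≡ 0 at y ∈ {3, 4}; g ≡ 0 at y ∈ {4}; common: {4}.
  x = 5: f ≡ 0 at y ∈ {3, 6}; g ≡ 0 at y ∈ {6}; common: {6}.
  x = 6: f ≡ 0 at y ∈ {2}; g ≡ 0 at y ∈ {1}; common: ∅.
Collecting: common zeros = {(4, 4), (5, 6)}, so the count is 2.
Comparison with the Bézout bound: 2 ≤ 2 = deg(f)·deg(g), as expected for curves with no common component (the bound is attained).


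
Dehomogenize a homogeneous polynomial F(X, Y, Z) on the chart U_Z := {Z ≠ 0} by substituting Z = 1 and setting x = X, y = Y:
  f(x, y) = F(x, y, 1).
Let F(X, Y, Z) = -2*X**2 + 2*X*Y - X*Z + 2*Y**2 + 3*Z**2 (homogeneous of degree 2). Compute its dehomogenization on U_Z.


f(x, y) = -2*x**2 + 2*x*y - x + 2*y**2 + 3

On U_Z we set Z = 1. Each monomial c·X^i·Y^j·Z^k in F becomes c·x^i·y^j·1^k = c·x^i·y^j.
Substituting Z = 1: F(X, Y, 1) = -2*x**2 + 2*x*y - x + 2*y**2 + 3.
Note: deg(f) ≤ deg(F) = 2; strict inequality happens when F is divisible by Z (lost terms).


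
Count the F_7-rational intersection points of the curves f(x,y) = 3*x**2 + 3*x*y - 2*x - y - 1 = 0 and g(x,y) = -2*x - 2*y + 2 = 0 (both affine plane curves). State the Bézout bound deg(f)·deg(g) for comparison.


Common zeros: {(1, 0)}; count = 1; Bézout bound = 2.

deg(f) = 2, deg(g) = 1, so Bézout bound = 2.
Scan x ∈ F_7. For each x, list the y ∈ F_7 with f(x, y) ≡ 0 and those with g(x, y) ≡ 0 (mod 7); the common zeros in that column are the intersection.
  x = 0: f ≡ 0 at y ∈ {6}; g ≡ 0 at y ∈ {1}; common: ∅.
  x = 1: f ≡ 0 at y ∈ {0}; g ≡ 0 at y ∈ {0}; common: {0}.
  x = 2: f ≡ 0 at y ∈ {0}; g ≡ 0 at y ∈ {6}; common: ∅.
  x = 3: f ≡ 0 at y ∈ {1}; g ≡ 0 at y ∈ {5}; common: ∅.
  x = 4: f ≡ 0 at y ∈ {6}; g ≡ 0 at y ∈ {4}; common: ∅.
  x = 5: f ≡ 0 at y ∈ ∅; g ≡ 0 at y ∈ {3}; common: ∅.
  x = 6: f ≡ 0 at y ∈ {1}; g ≡ 0 at y ∈ {2}; common: ∅.
Collecting: common zeros = {(1, 0)}, so the count is 1.
Comparison with the Bézout bound: 1 ≤ 2 = deg(f)·deg(g), as expected for curves with no common component (the affine F_7-count falls short of the bound because intersections may lie at infinity, over extension fields, or carry multiplicity).


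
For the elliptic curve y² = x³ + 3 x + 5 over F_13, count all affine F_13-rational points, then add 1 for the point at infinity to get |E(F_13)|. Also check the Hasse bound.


Affine points = {(1, 3), (1, 10), (4, 4), (4, 9), (11, 2), (11, 11), (12, 1), (12, 12)}; affine count = 8; |E(F_13)| = 9.

Discriminant check: Δ ∝ 4a³ + 27b² = 4·3³ + 27·5² = 4·27 + 27·25 ≡ 3 (mod 13). Nonzero ⇒ E is nonsingular.
For each x ∈ F_13, compute rhs = x³ + 3·x + 5 mod 13, then count y ∈ F_13 with y² ≡ rhs.
  x = 0: rhs = 5, matching y values: none (0 points).
  x = 1: rhs = 9, matching y values: 3, 10 (2 points).
  x = 2: rhs = 6, matching y values: none (0 points).
  x = 3: rhs = 2, matching y values: none (0 points).
  x = 4: rhs = 3, matching y values: 4, 9 (2 points).
  x = 5: rhs = 2, matching y values: none (0 points).
  x = 6: rhs = 5, matching y values: none (0 points).
  x = 7: rhs = 5, matching y values: none (0 points).
  x = 8: rhs = 8, matching y values: none (0 points).
  x = 9: rhs = 7, matching y values: none (0 points).
  x = 10: rhs = 8, matching y values: none (0 points).
  x = 11: rhs = 4, matching y values: 2, 11 (2 points).
  x = 12: rhs = 1, matching y values: 1, 12 (2 points).
Total affine count: 8.
Full point count |E(F_13)| = 8 + 1 = 9.
Hasse bound: |9 − (13+1)| = |-5| = 5 ≤ 2√13 ≈ 7.2111 ✓.


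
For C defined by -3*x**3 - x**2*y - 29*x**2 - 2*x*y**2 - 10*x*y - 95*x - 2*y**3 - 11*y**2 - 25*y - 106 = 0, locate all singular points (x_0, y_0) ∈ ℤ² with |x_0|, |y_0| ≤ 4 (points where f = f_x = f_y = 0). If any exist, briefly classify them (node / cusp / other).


Singular points: {(-3, -1)}; classification: node.

Compute partial derivatives:
  f_x = -9*x**2 - 2*x*y - 58*x - 2*y**2 - 10*y - 95.
  f_y = -x**2 - 4*x*y - 10*x - 6*y**2 - 22*y - 25.
Scan x_0 ∈ {−4, ..., 4}. For each x_0, f_y(x_0, y) is a polynomial in y; find its integer roots y ∈ {−4, ..., 4}, then test f_x and f at those candidates.
  x = -4: f_y(-4, y) = -6*y**2 - 6*y - 1; no integer root y with |y| ≤ 4.
  x = -3: f_y(-3, y) = -6*y**2 - 10*y - 4; vanishes at y ∈ {-1}. (-3, -1): f_x = 0, f = 0 — SINGULAR.
  x = -2: f_y(-2, y) = -6*y**2 - 14*y - 9; no integer root y with |y| ≤ 4.
  x = -1: f_y(-1, y) = -6*y**2 - 18*y - 16; no integer root y with |y| ≤ 4.
  x = 0: f_y(0, y) = -6*y**2 - 22*y - 25; no integer root y with |y| ≤ 4.
  x = 1: f_y(1, y) = -6*y**2 - 26*y - 36; no integer root y with |y| ≤ 4.
  x = 2: f_y(2, y) = -6*y**2 - 30*y - 49; no integer root y with |y| ≤ 4.
  x = 3: f_y(3, y) = -6*y**2 - 34*y - 64; no integer root y with |y| ≤ 4.
  x = 4: f_y(4, y) = -6*y**2 - 38*y - 81; no integer root y with |y| ≤ 4.
Only singular point on the grid: (-3, -1).
Classify: substitute x = -3 + u, y = -1 + v and expand: f = -3*u**3 - u**2*v - u**2 - 2*u*v**2 - 2*v**3 + v**2.
No constant or linear terms (consistent with a singular point). Quadratic part: -u**2 + v**2. Cubic part: -3*u**3 - u**2*v - 2*u*v**2 - 2*v**3.
The quadratic part v**2 - u**2 = (v − u)(v + u) splits into two distinct linear factors, so there are two distinct tangent lines y − -1 = ±(x − -3) — this is a node (ordinary double point).
Classification: node.


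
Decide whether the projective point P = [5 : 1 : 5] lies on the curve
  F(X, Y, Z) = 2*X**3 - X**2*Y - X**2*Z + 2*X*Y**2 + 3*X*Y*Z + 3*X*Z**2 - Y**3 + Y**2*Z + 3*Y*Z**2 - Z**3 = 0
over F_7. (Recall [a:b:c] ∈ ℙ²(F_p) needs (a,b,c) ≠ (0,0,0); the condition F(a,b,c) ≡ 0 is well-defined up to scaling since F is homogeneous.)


F(5,1,5) ≡ 3 (mod 7); P is NOT on the curve.

Evaluate F(5, 1, 5) term-by-term (mod 7).
  2*X**3 ↦ 2·125·1·1 = 250
  -X**2*Y ↦ -1·25·1·1 = -25
  -X**2*Z ↦ -1·25·1·5 = -125
  2*X*Y**2 ↦ 2·5·1·1 = 10
  3*X*Y*Z ↦ 3·5·1·5 = 75
  3*X*Z**2 ↦ 3·5·1·25 = 375
  -Y**3 ↦ -1·1·1·1 = -1
  Y**2*Z ↦ 1·1·1·5 = 5
  3*Y*Z**2 ↦ 3·1·1·25 = 75
  -Z**3 ↦ -1·1·1·125 = -125
Sum: F(5, 1, 5) = (250) + (-25) + (-125) + (10) + (75) + (375) + (-1) + (5) + (75) + (-125) = 514.
Reducing mod 7: 514 ≡ 3 (mod 7).
Since F(a, b, c) ≡ 3 ≠ 0 (mod 7), P does NOT lie on the curve.


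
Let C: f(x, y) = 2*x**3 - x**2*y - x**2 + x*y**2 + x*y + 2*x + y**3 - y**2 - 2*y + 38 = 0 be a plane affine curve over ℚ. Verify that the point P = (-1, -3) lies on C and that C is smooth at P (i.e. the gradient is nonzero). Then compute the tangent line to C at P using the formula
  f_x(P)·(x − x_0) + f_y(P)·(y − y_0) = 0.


Tangent line at P: 10*x + 35*y + 115 = 0.

Step 1: f(-1, -3) = 0, so P lies on C.
Step 2: partial derivatives
  f_x(x, y) = 6*x**2 - 2*x*y - 2*x + y**2 + y + 2, f_y(x, y) = -x**2 + 2*x*y + x + 3*y**2 - 2*y - 2.
  f_x(P) = 10, f_y(P) = 35 (gradient nonzero, so P is smooth).
Step 3: tangent line at P: 10·(x − -1) + 35·(y − -3) = 0.
Expanding: 10*x + 35*y + 115 = 0.


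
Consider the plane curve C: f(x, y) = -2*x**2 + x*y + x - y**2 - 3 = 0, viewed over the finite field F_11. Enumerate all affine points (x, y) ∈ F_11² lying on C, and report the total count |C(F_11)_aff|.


Affine F_11-points: {(2, 6), (2, 7), (3, 4), (3, 10), (5, 1), (5, 4), (7, 1), (7, 6), (8, 9), (8, 10)}; count = 10.

For each of the 121 pairs (x, y) ∈ F_11², evaluate f(x, y) mod 11. Record the zeros.
  x = 0: [0↦8, 1↦7, 2↦4, 3↦10, 4↦3, 5↦5, 6↦5, 7↦3, 8↦10, 9↦4, 10↦7]  zeros at y ∈ ∅
  x = 1: [0↦7, 1↦7, 2↦5, 3↦1, 4↦6, 5↦9, 6↦10, 7↦9, 8↦6, 9↦1, 10↦5]  zeros at y ∈ ∅
  x = 2: [0↦2, 1↦3, 2↦2, 3↦10, 4↦5, 5↦9, 6↦0, 7↦0, 8↦9, 9↦5, 10↦10]  zeros at y ∈ {6, 7}
  x = 3: [0↦4, 1↦6, 2↦6, 3↦4, 4↦0, 5↦5, 6↦8, 7↦9, 8↦8, 9↦5, 10↦0]  zeros at y ∈ {4, 10}
  x = 4: [0↦2, 1↦5, 2↦6, 3↦5, 4↦2, 5↦8, 6↦1, 7↦3, 8↦3, 9↦1, 10↦8]  zeros at y ∈ ∅
  x = 5: [0↦7, 1↦0, 2↦2, 3↦2, 4↦0, 5↦7, 6↦1, 7↦4, 8↦5, 9↦4, 10↦1]  zeros at y ∈ {1, 4}
  x = 6: [0↦8, 1↦2, 2↦5, 3↦6, 4↦5, 5↦2, 6↦8, 7↦1, 8↦3, 9↦3, 10↦1]  zeros at y ∈ ∅
  x = 7: [0↦5, 1↦0, 2↦4, 3↦6, 4↦6, 5↦4, 6↦0, 7↦5, 8↦8, 9↦9, 10↦8]  zeros at y ∈ {1, 6}
  x = 8: [0↦9, 1↦5, 2↦10, 3↦2, 4↦3, 5↦2, 6↦10, 7↦5, 8↦9, 9↦0, 10↦0]  zeros at y ∈ {9, 10}
  x = 9: [0↦9, 1↦6, 2↦1, 3↦5, 4↦7, 5↦7, 6↦5, 7↦1, 8↦6, 9↦9, 10↦10]  zeros at y ∈ ∅
  x = 10: [0↦5, 1↦3, 2↦10, 3↦4, 4↦7, 5↦8, 6↦7, 7↦4, 8↦10, 9↦3, 10↦5]  zeros at y ∈ ∅
Collecting zeros: affine points = {(2, 6), (2, 7), (3, 4), (3, 10), (5, 1), (5, 4), (7, 1), (7, 6), (8, 9), (8, 10)}.
Total count |C(F_11)_aff| = 10.
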